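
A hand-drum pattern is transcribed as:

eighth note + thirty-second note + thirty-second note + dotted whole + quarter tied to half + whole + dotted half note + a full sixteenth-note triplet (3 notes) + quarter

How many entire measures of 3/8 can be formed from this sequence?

One bar of 3/8 = 12 thirty-second notes.
Express everything in thirty-second notes: eighth note = 4; thirty-second note = 1; thirty-second note = 1; dotted whole = 48; quarter tied to half (quarter + half) = 24; whole = 32; dotted half note = 24; a full sixteenth-note triplet (3 notes) (three triplet sixteenths span one eighth) = 4; quarter = 8.
Altogether 4 + 1 + 1 + 48 + 24 + 32 + 24 + 4 + 8 = 146.
146 ÷ 12 = 12 complete bars with 2 left over.

12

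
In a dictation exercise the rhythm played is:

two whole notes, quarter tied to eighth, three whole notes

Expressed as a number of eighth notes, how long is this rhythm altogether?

In eighth notes: whole note = 8; whole note = 8; quarter tied to eighth (quarter + eighth) = 3; whole note = 8; whole note = 8; whole note = 8.
Total: 8 + 8 + 3 + 8 + 8 + 8 = 43 eighth notes.

43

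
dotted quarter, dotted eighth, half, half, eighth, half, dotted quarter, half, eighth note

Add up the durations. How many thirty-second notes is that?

102

Working in thirty-second notes: dotted quarter = 12; dotted eighth = 6; half = 16; half = 16; eighth = 4; half = 16; dotted quarter = 12; half = 16; eighth note = 4.
Total: 12 + 6 + 16 + 16 + 4 + 16 + 12 + 16 + 4 = 102 thirty-second notes.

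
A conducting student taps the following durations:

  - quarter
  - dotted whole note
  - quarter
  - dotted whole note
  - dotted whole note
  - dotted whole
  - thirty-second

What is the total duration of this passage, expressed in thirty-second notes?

Express everything in thirty-second notes: quarter = 8; dotted whole note = 48; quarter = 8; dotted whole note = 48; dotted whole note = 48; dotted whole = 48; thirty-second = 1.
Adding: 8 + 48 + 8 + 48 + 48 + 48 + 1 = 209 thirty-second notes.

209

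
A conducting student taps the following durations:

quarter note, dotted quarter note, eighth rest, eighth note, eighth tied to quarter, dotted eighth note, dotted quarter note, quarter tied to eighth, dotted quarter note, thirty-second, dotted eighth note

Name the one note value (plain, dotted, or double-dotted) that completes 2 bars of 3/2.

2 bars of 3/2 = 96 thirty-second notes.
Working in thirty-second notes: quarter note = 8; dotted quarter note = 12; eighth rest = 4; eighth note = 4; eighth tied to quarter (eighth + quarter) = 12; dotted eighth note = 6; dotted quarter note = 12; quarter tied to eighth (quarter + eighth) = 12; dotted quarter note = 12; thirty-second = 1; dotted eighth note = 6.
Adding: 8 + 12 + 4 + 4 + 12 + 6 + 12 + 12 + 12 + 1 + 6 = 89.
Remaining: 96 − 89 = 7 thirty-second notes, which is a double-dotted eighth note.

double-dotted eighth note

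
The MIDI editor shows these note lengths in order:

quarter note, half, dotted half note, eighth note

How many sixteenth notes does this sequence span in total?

Express everything in sixteenth notes: quarter note = 4; half = 8; dotted half note = 12; eighth note = 2.
Adding: 4 + 8 + 12 + 2 = 26 sixteenth notes.

26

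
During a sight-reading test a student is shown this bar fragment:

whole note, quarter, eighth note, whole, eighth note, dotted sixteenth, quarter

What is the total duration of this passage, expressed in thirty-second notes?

Working in thirty-second notes: whole note = 32; quarter = 8; eighth note = 4; whole = 32; eighth note = 4; dotted sixteenth = 3; quarter = 8.
Total: 32 + 8 + 4 + 32 + 4 + 3 + 8 = 91 thirty-second notes.

91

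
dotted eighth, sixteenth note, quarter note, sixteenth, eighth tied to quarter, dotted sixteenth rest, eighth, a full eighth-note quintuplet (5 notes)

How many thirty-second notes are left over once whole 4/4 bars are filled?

One bar of 4/4 = 32 thirty-second notes.
Express everything in thirty-second notes: dotted eighth = 6; sixteenth note = 2; quarter note = 8; sixteenth = 2; eighth tied to quarter (eighth + quarter) = 12; dotted sixteenth rest = 3; eighth = 4; a full eighth-note quintuplet (5 notes) (five quintuplet eighths span one half) = 16.
Sum: 6 + 2 + 8 + 2 + 12 + 3 + 4 + 16 = 53.
53 ÷ 32 = 1 complete bar with 21 thirty-second notes remaining.

21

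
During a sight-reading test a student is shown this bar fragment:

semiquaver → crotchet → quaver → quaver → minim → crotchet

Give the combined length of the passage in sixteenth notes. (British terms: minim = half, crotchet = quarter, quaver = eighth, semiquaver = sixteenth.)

Express everything in sixteenth notes: semiquaver = 1; crotchet = 4; quaver = 2; quaver = 2; minim = 8; crotchet = 4.
Altogether 1 + 4 + 2 + 2 + 8 + 4 = 21 sixteenth notes.

21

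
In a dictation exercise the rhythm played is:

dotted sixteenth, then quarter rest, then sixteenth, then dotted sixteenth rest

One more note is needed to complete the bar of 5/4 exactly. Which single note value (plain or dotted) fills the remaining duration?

dotted half note

The bar of 5/4 = 40 thirty-second notes.
In thirty-second notes: dotted sixteenth = 3; quarter rest = 8; sixteenth = 2; dotted sixteenth rest = 3.
Adding: 3 + 8 + 2 + 3 = 16.
Remaining: 40 − 16 = 24 thirty-second notes, which is a dotted half note.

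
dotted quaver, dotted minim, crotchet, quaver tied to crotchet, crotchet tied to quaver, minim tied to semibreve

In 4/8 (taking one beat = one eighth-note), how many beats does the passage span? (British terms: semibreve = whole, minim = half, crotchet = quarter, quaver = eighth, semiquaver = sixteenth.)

27.5

One eighth-note beat = 2 sixteenth notes.
Working in sixteenth notes: dotted quaver = 3; dotted minim = 12; crotchet = 4; quaver tied to crotchet (quaver + crotchet) = 6; crotchet tied to quaver (crotchet + quaver) = 6; minim tied to semibreve (minim + semibreve) = 24.
Adding: 3 + 12 + 4 + 6 + 6 + 24 = 55.
55 ÷ 2 = 27.5 beats.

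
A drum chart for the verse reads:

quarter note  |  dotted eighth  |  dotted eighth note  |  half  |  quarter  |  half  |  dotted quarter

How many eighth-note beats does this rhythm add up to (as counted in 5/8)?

One eighth-note beat = 2 sixteenth notes.
Convert each value to sixteenth notes: quarter note = 4; dotted eighth = 3; dotted eighth note = 3; half = 8; quarter = 4; half = 8; dotted quarter = 6.
Altogether 4 + 3 + 3 + 8 + 4 + 8 + 6 = 36.
36 ÷ 2 = 18 beats.

18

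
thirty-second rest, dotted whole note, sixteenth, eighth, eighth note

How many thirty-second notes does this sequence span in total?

59

In thirty-second notes: thirty-second rest = 1; dotted whole note = 48; sixteenth = 2; eighth = 4; eighth note = 4.
Total: 1 + 48 + 2 + 4 + 4 = 59 thirty-second notes.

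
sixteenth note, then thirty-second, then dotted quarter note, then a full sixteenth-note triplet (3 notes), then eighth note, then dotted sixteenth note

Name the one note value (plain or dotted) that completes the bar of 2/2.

dotted eighth note

The bar of 2/2 = 32 thirty-second notes.
In thirty-second notes: sixteenth note = 2; thirty-second = 1; dotted quarter note = 12; a full sixteenth-note triplet (3 notes) (three triplet sixteenths span one eighth) = 4; eighth note = 4; dotted sixteenth note = 3.
Adding: 2 + 1 + 12 + 4 + 4 + 3 = 26.
Remaining: 32 − 26 = 6 thirty-second notes, which is a dotted eighth note.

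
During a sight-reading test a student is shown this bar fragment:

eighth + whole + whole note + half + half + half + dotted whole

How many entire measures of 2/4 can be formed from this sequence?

10

One bar of 2/4 = 4 eighth notes.
Each duration in eighth notes: eighth = 1; whole = 8; whole note = 8; half = 4; half = 4; half = 4; dotted whole = 12.
Total: 1 + 8 + 8 + 4 + 4 + 4 + 12 = 41.
41 ÷ 4 = 10 complete bars with 1 left over.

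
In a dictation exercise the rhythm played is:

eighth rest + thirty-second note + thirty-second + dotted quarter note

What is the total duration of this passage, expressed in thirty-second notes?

18

Convert each value to thirty-second notes: eighth rest = 4; thirty-second note = 1; thirty-second = 1; dotted quarter note = 12.
Adding: 4 + 1 + 1 + 12 = 18 thirty-second notes.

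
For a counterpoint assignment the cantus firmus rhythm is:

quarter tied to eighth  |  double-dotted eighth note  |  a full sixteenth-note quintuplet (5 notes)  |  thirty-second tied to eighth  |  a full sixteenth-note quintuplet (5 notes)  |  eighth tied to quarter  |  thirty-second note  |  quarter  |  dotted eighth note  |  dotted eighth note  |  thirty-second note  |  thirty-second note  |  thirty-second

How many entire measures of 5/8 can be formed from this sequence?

One bar of 5/8 = 20 thirty-second notes.
Each duration in thirty-second notes: quarter tied to eighth (quarter + eighth) = 12; double-dotted eighth note = 7; a full sixteenth-note quintuplet (5 notes) (five quintuplet sixteenths span one quarter) = 8; thirty-second tied to eighth (thirty-second + eighth) = 5; a full sixteenth-note quintuplet (5 notes) (five quintuplet sixteenths span one quarter) = 8; eighth tied to quarter (eighth + quarter) = 12; thirty-second note = 1; quarter = 8; dotted eighth note = 6; dotted eighth note = 6; thirty-second note = 1; thirty-second note = 1; thirty-second = 1.
Sum: 12 + 7 + 8 + 5 + 8 + 12 + 1 + 8 + 6 + 6 + 1 + 1 + 1 = 76.
76 ÷ 20 = 3 complete bars with 16 left over.

3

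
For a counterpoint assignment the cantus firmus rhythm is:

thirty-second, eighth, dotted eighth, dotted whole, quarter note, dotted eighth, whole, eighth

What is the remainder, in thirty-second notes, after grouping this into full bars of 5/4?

29

One bar of 5/4 = 40 thirty-second notes.
Working in thirty-second notes: thirty-second = 1; eighth = 4; dotted eighth = 6; dotted whole = 48; quarter note = 8; dotted eighth = 6; whole = 32; eighth = 4.
Sum: 1 + 4 + 6 + 48 + 8 + 6 + 32 + 4 = 109.
109 ÷ 40 = 2 complete bars with 29 thirty-second notes remaining.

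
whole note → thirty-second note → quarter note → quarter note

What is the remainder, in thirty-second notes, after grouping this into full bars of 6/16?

One bar of 6/16 = 12 thirty-second notes.
Convert each value to thirty-second notes: whole note = 32; thirty-second note = 1; quarter note = 8; quarter note = 8.
Adding: 32 + 1 + 8 + 8 = 49.
49 ÷ 12 = 4 complete bars with 1 thirty-second note remaining.

1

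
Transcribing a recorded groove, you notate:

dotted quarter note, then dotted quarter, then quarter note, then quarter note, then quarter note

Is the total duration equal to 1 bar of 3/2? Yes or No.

One bar of 3/2 = 12 eighth notes.
Convert each value to eighth notes: dotted quarter note = 3; dotted quarter = 3; quarter note = 2; quarter note = 2; quarter note = 2.
Adding: 3 + 3 + 2 + 2 + 2 = 12.
12 equals 12, so the answer is Yes.

Yes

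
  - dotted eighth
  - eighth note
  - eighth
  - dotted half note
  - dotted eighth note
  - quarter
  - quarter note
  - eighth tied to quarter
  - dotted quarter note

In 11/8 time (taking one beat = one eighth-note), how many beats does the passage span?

21

One eighth-note beat = 2 sixteenth notes.
Express everything in sixteenth notes: dotted eighth = 3; eighth note = 2; eighth = 2; dotted half note = 12; dotted eighth note = 3; quarter = 4; quarter note = 4; eighth tied to quarter (eighth + quarter) = 6; dotted quarter note = 6.
Total: 3 + 2 + 2 + 12 + 3 + 4 + 4 + 6 + 6 = 42.
42 ÷ 2 = 21 beats.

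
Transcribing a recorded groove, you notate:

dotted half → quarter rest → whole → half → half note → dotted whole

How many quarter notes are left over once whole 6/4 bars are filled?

0

One bar of 6/4 = 6 quarter notes.
Each duration in quarter notes: dotted half = 3; quarter rest = 1; whole = 4; half = 2; half note = 2; dotted whole = 6.
Total: 3 + 1 + 4 + 2 + 2 + 6 = 18.
18 ÷ 6 = 3 complete bars with 0 quarter notes remaining.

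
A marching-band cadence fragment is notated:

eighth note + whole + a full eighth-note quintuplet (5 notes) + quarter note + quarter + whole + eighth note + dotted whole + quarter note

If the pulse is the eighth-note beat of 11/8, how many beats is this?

40

One eighth-note beat = 2 sixteenth notes.
Convert each value to sixteenth notes: eighth note = 2; whole = 16; a full eighth-note quintuplet (5 notes) (five quintuplet eighths span one half) = 8; quarter note = 4; quarter = 4; whole = 16; eighth note = 2; dotted whole = 24; quarter note = 4.
Total: 2 + 16 + 8 + 4 + 4 + 16 + 2 + 24 + 4 = 80.
80 ÷ 2 = 40 beats.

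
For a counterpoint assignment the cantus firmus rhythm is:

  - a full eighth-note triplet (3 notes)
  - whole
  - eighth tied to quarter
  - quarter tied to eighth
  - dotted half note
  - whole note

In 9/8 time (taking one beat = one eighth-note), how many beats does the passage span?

30

One eighth-note beat = 2 sixteenth notes.
In sixteenth notes: a full eighth-note triplet (3 notes) (three triplet eighths span one quarter) = 4; whole = 16; eighth tied to quarter (eighth + quarter) = 6; quarter tied to eighth (quarter + eighth) = 6; dotted half note = 12; whole note = 16.
Altogether 4 + 16 + 6 + 6 + 12 + 16 = 60.
60 ÷ 2 = 30 beats.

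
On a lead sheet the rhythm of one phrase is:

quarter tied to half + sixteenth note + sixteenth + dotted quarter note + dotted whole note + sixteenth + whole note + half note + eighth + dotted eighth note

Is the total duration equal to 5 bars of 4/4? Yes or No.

One bar of 4/4 = 16 sixteenth notes, so 5 bars = 80.
Express everything in sixteenth notes: quarter tied to half (quarter + half) = 12; sixteenth note = 1; sixteenth = 1; dotted quarter note = 6; dotted whole note = 24; sixteenth = 1; whole note = 16; half note = 8; eighth = 2; dotted eighth note = 3.
Adding: 12 + 1 + 1 + 6 + 24 + 1 + 16 + 8 + 2 + 3 = 74.
74 falls short of 80, so the answer is No.

No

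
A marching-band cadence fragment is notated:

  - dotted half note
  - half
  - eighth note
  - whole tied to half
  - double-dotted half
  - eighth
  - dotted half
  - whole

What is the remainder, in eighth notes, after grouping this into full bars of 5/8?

0

One bar of 5/8 = 5 eighth notes.
Each duration in eighth notes: dotted half note = 6; half = 4; eighth note = 1; whole tied to half (whole + half) = 12; double-dotted half = 7; eighth = 1; dotted half = 6; whole = 8.
Adding: 6 + 4 + 1 + 12 + 7 + 1 + 6 + 8 = 45.
45 ÷ 5 = 9 complete bars with 0 eighth notes remaining.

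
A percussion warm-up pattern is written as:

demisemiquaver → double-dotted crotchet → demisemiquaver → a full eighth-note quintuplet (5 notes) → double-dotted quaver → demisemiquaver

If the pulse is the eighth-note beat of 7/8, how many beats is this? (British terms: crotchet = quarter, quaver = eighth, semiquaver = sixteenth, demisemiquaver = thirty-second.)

10

One eighth-note beat = 4 thirty-second notes.
In thirty-second notes: demisemiquaver = 1; double-dotted crotchet = 14; demisemiquaver = 1; a full eighth-note quintuplet (5 notes) (five quintuplet eighths span one half) = 16; double-dotted quaver = 7; demisemiquaver = 1.
Adding: 1 + 14 + 1 + 16 + 7 + 1 = 40.
40 ÷ 4 = 10 beats.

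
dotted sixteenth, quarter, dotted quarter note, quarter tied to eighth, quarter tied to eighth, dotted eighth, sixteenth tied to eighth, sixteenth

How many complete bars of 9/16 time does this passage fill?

One bar of 9/16 = 18 thirty-second notes.
Express everything in thirty-second notes: dotted sixteenth = 3; quarter = 8; dotted quarter note = 12; quarter tied to eighth (quarter + eighth) = 12; quarter tied to eighth (quarter + eighth) = 12; dotted eighth = 6; sixteenth tied to eighth (sixteenth + eighth) = 6; sixteenth = 2.
Altogether 3 + 8 + 12 + 12 + 12 + 6 + 6 + 2 = 61.
61 ÷ 18 = 3 complete bars with 7 left over.

3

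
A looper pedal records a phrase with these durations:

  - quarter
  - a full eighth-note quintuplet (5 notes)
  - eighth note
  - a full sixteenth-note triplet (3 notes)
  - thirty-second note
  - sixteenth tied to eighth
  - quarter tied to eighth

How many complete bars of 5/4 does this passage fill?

One bar of 5/4 = 40 thirty-second notes.
Each duration in thirty-second notes: quarter = 8; a full eighth-note quintuplet (5 notes) (five quintuplet eighths span one half) = 16; eighth note = 4; a full sixteenth-note triplet (3 notes) (three triplet sixteenths span one eighth) = 4; thirty-second note = 1; sixteenth tied to eighth (sixteenth + eighth) = 6; quarter tied to eighth (quarter + eighth) = 12.
Total: 8 + 16 + 4 + 4 + 1 + 6 + 12 = 51.
51 ÷ 40 = 1 complete bar with 11 left over.

1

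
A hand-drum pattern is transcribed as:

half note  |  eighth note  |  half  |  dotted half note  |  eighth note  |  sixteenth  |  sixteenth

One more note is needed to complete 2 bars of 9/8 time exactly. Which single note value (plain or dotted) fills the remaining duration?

2 bars of 9/8 = 36 sixteenth notes.
In sixteenth notes: half note = 8; eighth note = 2; half = 8; dotted half note = 12; eighth note = 2; sixteenth = 1; sixteenth = 1.
Total: 8 + 2 + 8 + 12 + 2 + 1 + 1 = 34.
Remaining: 36 − 34 = 2 sixteenth notes, which is a eighth note.

eighth note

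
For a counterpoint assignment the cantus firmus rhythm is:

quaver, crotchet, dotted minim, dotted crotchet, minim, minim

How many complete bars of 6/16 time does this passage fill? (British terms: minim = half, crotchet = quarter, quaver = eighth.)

One bar of 6/16 = 3 eighth notes.
Convert each value to eighth notes: quaver = 1; crotchet = 2; dotted minim = 6; dotted crotchet = 3; minim = 4; minim = 4.
Sum: 1 + 2 + 6 + 3 + 4 + 4 = 20.
20 ÷ 3 = 6 complete bars with 2 left over.

6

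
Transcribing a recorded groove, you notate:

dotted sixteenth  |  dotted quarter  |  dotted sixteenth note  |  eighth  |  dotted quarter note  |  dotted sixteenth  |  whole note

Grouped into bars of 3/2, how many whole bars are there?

One bar of 3/2 = 48 thirty-second notes.
Each duration in thirty-second notes: dotted sixteenth = 3; dotted quarter = 12; dotted sixteenth note = 3; eighth = 4; dotted quarter note = 12; dotted sixteenth = 3; whole note = 32.
Adding: 3 + 12 + 3 + 4 + 12 + 3 + 32 = 69.
69 ÷ 48 = 1 complete bar with 21 left over.

1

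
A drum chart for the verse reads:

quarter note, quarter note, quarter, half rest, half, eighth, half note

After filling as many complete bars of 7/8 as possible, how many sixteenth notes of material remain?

One bar of 7/8 = 7 eighth notes.
Convert each value to eighth notes: quarter note = 2; quarter note = 2; quarter = 2; half rest = 4; half = 4; eighth = 1; half note = 4.
Altogether 2 + 2 + 2 + 4 + 4 + 1 + 4 = 19.
19 ÷ 7 = 2 complete bars with 5 eighth notes remaining = 10 sixteenth notes.

10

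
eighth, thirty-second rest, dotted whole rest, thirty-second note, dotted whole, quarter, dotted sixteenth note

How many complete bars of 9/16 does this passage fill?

One bar of 9/16 = 18 thirty-second notes.
Convert each value to thirty-second notes: eighth = 4; thirty-second rest = 1; dotted whole rest = 48; thirty-second note = 1; dotted whole = 48; quarter = 8; dotted sixteenth note = 3.
Total: 4 + 1 + 48 + 1 + 48 + 8 + 3 = 113.
113 ÷ 18 = 6 complete bars with 5 left over.

6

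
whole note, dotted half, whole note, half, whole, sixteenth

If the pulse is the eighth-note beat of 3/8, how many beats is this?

34.5

One eighth-note beat = 2 sixteenth notes.
Working in sixteenth notes: whole note = 16; dotted half = 12; whole note = 16; half = 8; whole = 16; sixteenth = 1.
Sum: 16 + 12 + 16 + 8 + 16 + 1 = 69.
69 ÷ 2 = 34.5 beats.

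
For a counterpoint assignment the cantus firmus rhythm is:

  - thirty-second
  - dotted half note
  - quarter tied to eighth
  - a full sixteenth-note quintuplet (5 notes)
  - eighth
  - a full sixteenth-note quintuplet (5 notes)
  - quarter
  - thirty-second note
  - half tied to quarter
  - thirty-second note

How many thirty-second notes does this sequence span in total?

91

Each duration in thirty-second notes: thirty-second = 1; dotted half note = 24; quarter tied to eighth (quarter + eighth) = 12; a full sixteenth-note quintuplet (5 notes) (five quintuplet sixteenths span one quarter) = 8; eighth = 4; a full sixteenth-note quintuplet (5 notes) (five quintuplet sixteenths span one quarter) = 8; quarter = 8; thirty-second note = 1; half tied to quarter (half + quarter) = 24; thirty-second note = 1.
Altogether 1 + 24 + 12 + 8 + 4 + 8 + 8 + 1 + 24 + 1 = 91 thirty-second notes.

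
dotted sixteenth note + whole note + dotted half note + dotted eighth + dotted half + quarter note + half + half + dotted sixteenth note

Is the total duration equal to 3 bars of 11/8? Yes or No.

Yes

One bar of 11/8 = 44 thirty-second notes, so 3 bars = 132.
In thirty-second notes: dotted sixteenth note = 3; whole note = 32; dotted half note = 24; dotted eighth = 6; dotted half = 24; quarter note = 8; half = 16; half = 16; dotted sixteenth note = 3.
Altogether 3 + 32 + 24 + 6 + 24 + 8 + 16 + 16 + 3 = 132.
132 equals 132, so the answer is Yes.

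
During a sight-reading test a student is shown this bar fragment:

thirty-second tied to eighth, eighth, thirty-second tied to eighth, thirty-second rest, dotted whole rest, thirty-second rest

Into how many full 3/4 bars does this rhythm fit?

2

One bar of 3/4 = 24 thirty-second notes.
Express everything in thirty-second notes: thirty-second tied to eighth (thirty-second + eighth) = 5; eighth = 4; thirty-second tied to eighth (thirty-second + eighth) = 5; thirty-second rest = 1; dotted whole rest = 48; thirty-second rest = 1.
Altogether 5 + 4 + 5 + 1 + 48 + 1 = 64.
64 ÷ 24 = 2 complete bars with 16 left over.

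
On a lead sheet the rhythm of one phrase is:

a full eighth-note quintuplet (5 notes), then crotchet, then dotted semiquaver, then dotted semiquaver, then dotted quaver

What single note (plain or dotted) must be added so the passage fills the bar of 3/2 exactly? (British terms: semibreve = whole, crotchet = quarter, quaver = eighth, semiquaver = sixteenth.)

The bar of 3/2 = 48 thirty-second notes.
Convert each value to thirty-second notes: a full eighth-note quintuplet (5 notes) (five quintuplet eighths span one half) = 16; crotchet = 8; dotted semiquaver = 3; dotted semiquaver = 3; dotted quaver = 6.
Total: 16 + 8 + 3 + 3 + 6 = 36.
Remaining: 48 − 36 = 12 thirty-second notes, which is a dotted quarter note.

dotted quarter note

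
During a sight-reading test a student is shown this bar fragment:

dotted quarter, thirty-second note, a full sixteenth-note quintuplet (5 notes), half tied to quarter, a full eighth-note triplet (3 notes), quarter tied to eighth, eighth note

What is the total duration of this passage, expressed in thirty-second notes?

Working in thirty-second notes: dotted quarter = 12; thirty-second note = 1; a full sixteenth-note quintuplet (5 notes) (five quintuplet sixteenths span one quarter) = 8; half tied to quarter (half + quarter) = 24; a full eighth-note triplet (3 notes) (three triplet eighths span one quarter) = 8; quarter tied to eighth (quarter + eighth) = 12; eighth note = 4.
Sum: 12 + 1 + 8 + 24 + 8 + 12 + 4 = 69 thirty-second notes.

69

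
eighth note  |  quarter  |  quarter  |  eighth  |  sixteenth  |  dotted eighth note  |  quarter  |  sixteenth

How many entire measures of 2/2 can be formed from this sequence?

One bar of 2/2 = 16 sixteenth notes.
Express everything in sixteenth notes: eighth note = 2; quarter = 4; quarter = 4; eighth = 2; sixteenth = 1; dotted eighth note = 3; quarter = 4; sixteenth = 1.
Adding: 2 + 4 + 4 + 2 + 1 + 3 + 4 + 1 = 21.
21 ÷ 16 = 1 complete bar with 5 left over.

1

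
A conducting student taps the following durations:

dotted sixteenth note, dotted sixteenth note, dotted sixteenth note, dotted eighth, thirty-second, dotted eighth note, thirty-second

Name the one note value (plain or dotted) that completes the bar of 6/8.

The bar of 6/8 = 24 thirty-second notes.
Working in thirty-second notes: dotted sixteenth note = 3; dotted sixteenth note = 3; dotted sixteenth note = 3; dotted eighth = 6; thirty-second = 1; dotted eighth note = 6; thirty-second = 1.
Altogether 3 + 3 + 3 + 6 + 1 + 6 + 1 = 23.
Remaining: 24 − 23 = 1 thirty-second note, which is a thirty-second note.

thirty-second note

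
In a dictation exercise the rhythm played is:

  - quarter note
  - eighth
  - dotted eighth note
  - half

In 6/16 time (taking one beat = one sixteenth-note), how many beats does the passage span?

17

One sixteenth-note beat = 2 thirty-second notes.
Convert each value to thirty-second notes: quarter note = 8; eighth = 4; dotted eighth note = 6; half = 16.
Total: 8 + 4 + 6 + 16 = 34.
34 ÷ 2 = 17 beats.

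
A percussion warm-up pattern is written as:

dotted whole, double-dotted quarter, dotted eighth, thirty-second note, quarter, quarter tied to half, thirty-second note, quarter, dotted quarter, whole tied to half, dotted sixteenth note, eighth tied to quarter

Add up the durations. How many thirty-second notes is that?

Express everything in thirty-second notes: dotted whole = 48; double-dotted quarter = 14; dotted eighth = 6; thirty-second note = 1; quarter = 8; quarter tied to half (quarter + half) = 24; thirty-second note = 1; quarter = 8; dotted quarter = 12; whole tied to half (whole + half) = 48; dotted sixteenth note = 3; eighth tied to quarter (eighth + quarter) = 12.
Adding: 48 + 14 + 6 + 1 + 8 + 24 + 1 + 8 + 12 + 48 + 3 + 12 = 185 thirty-second notes.

185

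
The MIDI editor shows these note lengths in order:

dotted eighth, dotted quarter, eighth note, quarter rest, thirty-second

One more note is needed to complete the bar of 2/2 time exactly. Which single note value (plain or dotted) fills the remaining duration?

thirty-second note

The bar of 2/2 = 32 thirty-second notes.
In thirty-second notes: dotted eighth = 6; dotted quarter = 12; eighth note = 4; quarter rest = 8; thirty-second = 1.
Sum: 6 + 12 + 4 + 8 + 1 = 31.
Remaining: 32 − 31 = 1 thirty-second note, which is a thirty-second note.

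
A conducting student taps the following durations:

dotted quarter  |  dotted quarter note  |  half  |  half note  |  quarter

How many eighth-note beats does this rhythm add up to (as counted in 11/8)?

One eighth-note beat = 2 sixteenth notes.
Express everything in sixteenth notes: dotted quarter = 6; dotted quarter note = 6; half = 8; half note = 8; quarter = 4.
Adding: 6 + 6 + 8 + 8 + 4 = 32.
32 ÷ 2 = 16 beats.

16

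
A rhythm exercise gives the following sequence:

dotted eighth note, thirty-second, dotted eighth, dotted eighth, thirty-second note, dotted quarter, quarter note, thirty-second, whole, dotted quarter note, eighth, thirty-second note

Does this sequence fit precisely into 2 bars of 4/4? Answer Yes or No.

No

One bar of 4/4 = 32 thirty-second notes, so 2 bars = 64.
Convert each value to thirty-second notes: dotted eighth note = 6; thirty-second = 1; dotted eighth = 6; dotted eighth = 6; thirty-second note = 1; dotted quarter = 12; quarter note = 8; thirty-second = 1; whole = 32; dotted quarter note = 12; eighth = 4; thirty-second note = 1.
Adding: 6 + 1 + 6 + 6 + 1 + 12 + 8 + 1 + 32 + 12 + 4 + 1 = 90.
90 exceeds 64, so the answer is No.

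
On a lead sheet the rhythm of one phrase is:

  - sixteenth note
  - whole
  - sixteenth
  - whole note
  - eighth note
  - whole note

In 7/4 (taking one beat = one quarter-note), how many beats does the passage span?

One quarter-note beat = 4 sixteenth notes.
In sixteenth notes: sixteenth note = 1; whole = 16; sixteenth = 1; whole note = 16; eighth note = 2; whole note = 16.
Altogether 1 + 16 + 1 + 16 + 2 + 16 = 52.
52 ÷ 4 = 13 beats.

13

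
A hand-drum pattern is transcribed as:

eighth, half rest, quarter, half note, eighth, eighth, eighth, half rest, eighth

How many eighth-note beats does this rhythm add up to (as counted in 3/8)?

One eighth-note beat = 2 sixteenth notes.
Convert each value to sixteenth notes: eighth = 2; half rest = 8; quarter = 4; half note = 8; eighth = 2; eighth = 2; eighth = 2; half rest = 8; eighth = 2.
Total: 2 + 8 + 4 + 8 + 2 + 2 + 2 + 8 + 2 = 38.
38 ÷ 2 = 19 beats.

19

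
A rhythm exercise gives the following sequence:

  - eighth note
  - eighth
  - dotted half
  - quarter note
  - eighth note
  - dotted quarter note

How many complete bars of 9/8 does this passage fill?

1

One bar of 9/8 = 9 eighth notes.
Each duration in eighth notes: eighth note = 1; eighth = 1; dotted half = 6; quarter note = 2; eighth note = 1; dotted quarter note = 3.
Sum: 1 + 1 + 6 + 2 + 1 + 3 = 14.
14 ÷ 9 = 1 complete bar with 5 left over.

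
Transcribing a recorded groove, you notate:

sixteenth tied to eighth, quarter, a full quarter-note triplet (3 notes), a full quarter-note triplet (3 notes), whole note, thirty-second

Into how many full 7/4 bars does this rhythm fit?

1

One bar of 7/4 = 56 thirty-second notes.
Express everything in thirty-second notes: sixteenth tied to eighth (sixteenth + eighth) = 6; quarter = 8; a full quarter-note triplet (3 notes) (three triplet quarters span one half) = 16; a full quarter-note triplet (3 notes) (three triplet quarters span one half) = 16; whole note = 32; thirty-second = 1.
Sum: 6 + 8 + 16 + 16 + 32 + 1 = 79.
79 ÷ 56 = 1 complete bar with 23 left over.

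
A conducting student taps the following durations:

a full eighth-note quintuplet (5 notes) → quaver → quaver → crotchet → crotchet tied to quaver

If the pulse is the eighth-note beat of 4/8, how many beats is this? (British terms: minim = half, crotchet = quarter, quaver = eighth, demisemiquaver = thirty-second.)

11

One eighth-note beat = 2 sixteenth notes.
Express everything in sixteenth notes: a full eighth-note quintuplet (5 notes) (five quintuplet eighths span one half) = 8; quaver = 2; quaver = 2; crotchet = 4; crotchet tied to quaver (crotchet + quaver) = 6.
Adding: 8 + 2 + 2 + 4 + 6 = 22.
22 ÷ 2 = 11 beats.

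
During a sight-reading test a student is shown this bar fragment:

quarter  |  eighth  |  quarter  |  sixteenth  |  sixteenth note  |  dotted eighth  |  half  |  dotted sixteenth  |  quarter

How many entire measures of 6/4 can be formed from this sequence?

1

One bar of 6/4 = 48 thirty-second notes.
Working in thirty-second notes: quarter = 8; eighth = 4; quarter = 8; sixteenth = 2; sixteenth note = 2; dotted eighth = 6; half = 16; dotted sixteenth = 3; quarter = 8.
Total: 8 + 4 + 8 + 2 + 2 + 6 + 16 + 3 + 8 = 57.
57 ÷ 48 = 1 complete bar with 9 left over.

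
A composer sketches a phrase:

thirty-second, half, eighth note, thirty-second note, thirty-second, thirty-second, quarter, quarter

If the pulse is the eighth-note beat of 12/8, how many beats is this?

One eighth-note beat = 4 thirty-second notes.
Convert each value to thirty-second notes: thirty-second = 1; half = 16; eighth note = 4; thirty-second note = 1; thirty-second = 1; thirty-second = 1; quarter = 8; quarter = 8.
Sum: 1 + 16 + 4 + 1 + 1 + 1 + 8 + 8 = 40.
40 ÷ 4 = 10 beats.

10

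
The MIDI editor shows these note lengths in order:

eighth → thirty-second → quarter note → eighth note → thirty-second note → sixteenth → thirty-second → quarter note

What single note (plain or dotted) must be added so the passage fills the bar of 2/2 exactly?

dotted sixteenth note

The bar of 2/2 = 32 thirty-second notes.
In thirty-second notes: eighth = 4; thirty-second = 1; quarter note = 8; eighth note = 4; thirty-second note = 1; sixteenth = 2; thirty-second = 1; quarter note = 8.
Total: 4 + 1 + 8 + 4 + 1 + 2 + 1 + 8 = 29.
Remaining: 32 − 29 = 3 thirty-second notes, which is a dotted sixteenth note.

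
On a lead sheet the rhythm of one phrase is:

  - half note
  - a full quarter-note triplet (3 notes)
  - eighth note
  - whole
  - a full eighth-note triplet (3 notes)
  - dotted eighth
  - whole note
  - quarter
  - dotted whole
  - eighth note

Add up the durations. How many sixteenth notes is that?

87

In sixteenth notes: half note = 8; a full quarter-note triplet (3 notes) (three triplet quarters span one half) = 8; eighth note = 2; whole = 16; a full eighth-note triplet (3 notes) (three triplet eighths span one quarter) = 4; dotted eighth = 3; whole note = 16; quarter = 4; dotted whole = 24; eighth note = 2.
Adding: 8 + 8 + 2 + 16 + 4 + 3 + 16 + 4 + 24 + 2 = 87 sixteenth notes.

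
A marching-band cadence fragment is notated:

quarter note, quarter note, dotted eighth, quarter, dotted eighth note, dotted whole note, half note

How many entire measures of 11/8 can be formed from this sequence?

One bar of 11/8 = 22 sixteenth notes.
Working in sixteenth notes: quarter note = 4; quarter note = 4; dotted eighth = 3; quarter = 4; dotted eighth note = 3; dotted whole note = 24; half note = 8.
Total: 4 + 4 + 3 + 4 + 3 + 24 + 8 = 50.
50 ÷ 22 = 2 complete bars with 6 left over.

2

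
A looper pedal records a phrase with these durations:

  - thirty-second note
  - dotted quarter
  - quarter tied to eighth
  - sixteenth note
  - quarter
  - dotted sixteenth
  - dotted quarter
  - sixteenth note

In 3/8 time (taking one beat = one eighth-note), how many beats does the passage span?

One eighth-note beat = 4 thirty-second notes.
Express everything in thirty-second notes: thirty-second note = 1; dotted quarter = 12; quarter tied to eighth (quarter + eighth) = 12; sixteenth note = 2; quarter = 8; dotted sixteenth = 3; dotted quarter = 12; sixteenth note = 2.
Total: 1 + 12 + 12 + 2 + 8 + 3 + 12 + 2 = 52.
52 ÷ 4 = 13 beats.

13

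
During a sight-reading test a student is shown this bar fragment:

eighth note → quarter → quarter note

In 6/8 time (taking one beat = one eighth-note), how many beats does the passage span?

5

One eighth-note beat = 2 sixteenth notes.
Convert each value to sixteenth notes: eighth note = 2; quarter = 4; quarter note = 4.
Sum: 2 + 4 + 4 = 10.
10 ÷ 2 = 5 beats.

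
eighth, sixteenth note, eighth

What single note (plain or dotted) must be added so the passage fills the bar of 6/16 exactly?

sixteenth note

The bar of 6/16 = 6 sixteenth notes.
Working in sixteenth notes: eighth = 2; sixteenth note = 1; eighth = 2.
Adding: 2 + 1 + 2 = 5.
Remaining: 6 − 5 = 1 sixteenth note, which is a sixteenth note.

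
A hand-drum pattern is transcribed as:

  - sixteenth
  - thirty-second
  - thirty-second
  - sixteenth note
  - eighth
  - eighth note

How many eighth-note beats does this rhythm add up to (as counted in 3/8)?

One eighth-note beat = 4 thirty-second notes.
In thirty-second notes: sixteenth = 2; thirty-second = 1; thirty-second = 1; sixteenth note = 2; eighth = 4; eighth note = 4.
Adding: 2 + 1 + 1 + 2 + 4 + 4 = 14.
14 ÷ 4 = 3.5 beats.

3.5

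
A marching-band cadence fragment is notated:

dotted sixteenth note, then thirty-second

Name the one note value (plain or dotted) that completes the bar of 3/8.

The bar of 3/8 = 12 thirty-second notes.
In thirty-second notes: dotted sixteenth note = 3; thirty-second = 1.
Altogether 3 + 1 = 4.
Remaining: 12 − 4 = 8 thirty-second notes, which is a quarter note.

quarter note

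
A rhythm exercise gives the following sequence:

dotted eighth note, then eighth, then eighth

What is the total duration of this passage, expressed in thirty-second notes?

Express everything in thirty-second notes: dotted eighth note = 6; eighth = 4; eighth = 4.
Adding: 6 + 4 + 4 = 14 thirty-second notes.

14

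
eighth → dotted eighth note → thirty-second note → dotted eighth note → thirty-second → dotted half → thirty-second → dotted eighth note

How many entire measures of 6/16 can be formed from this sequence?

One bar of 6/16 = 12 thirty-second notes.
Convert each value to thirty-second notes: eighth = 4; dotted eighth note = 6; thirty-second note = 1; dotted eighth note = 6; thirty-second = 1; dotted half = 24; thirty-second = 1; dotted eighth note = 6.
Sum: 4 + 6 + 1 + 6 + 1 + 24 + 1 + 6 = 49.
49 ÷ 12 = 4 complete bars with 1 left over.

4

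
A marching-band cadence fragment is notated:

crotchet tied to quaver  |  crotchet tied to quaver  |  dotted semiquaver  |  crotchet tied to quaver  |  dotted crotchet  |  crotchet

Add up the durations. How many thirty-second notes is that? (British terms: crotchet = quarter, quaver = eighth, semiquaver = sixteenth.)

59

Convert each value to thirty-second notes: crotchet tied to quaver (crotchet + quaver) = 12; crotchet tied to quaver (crotchet + quaver) = 12; dotted semiquaver = 3; crotchet tied to quaver (crotchet + quaver) = 12; dotted crotchet = 12; crotchet = 8.
Adding: 12 + 12 + 3 + 12 + 12 + 8 = 59 thirty-second notes.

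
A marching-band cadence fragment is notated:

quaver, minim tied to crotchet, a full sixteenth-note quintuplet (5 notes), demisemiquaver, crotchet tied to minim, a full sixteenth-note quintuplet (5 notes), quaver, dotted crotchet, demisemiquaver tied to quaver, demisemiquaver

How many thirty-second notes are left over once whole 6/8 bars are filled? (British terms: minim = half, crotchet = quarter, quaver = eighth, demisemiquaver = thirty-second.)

19

One bar of 6/8 = 24 thirty-second notes.
Express everything in thirty-second notes: quaver = 4; minim tied to crotchet (minim + crotchet) = 24; a full sixteenth-note quintuplet (5 notes) (five quintuplet sixteenths span one quarter) = 8; demisemiquaver = 1; crotchet tied to minim (crotchet + minim) = 24; a full sixteenth-note quintuplet (5 notes) (five quintuplet sixteenths span one quarter) = 8; quaver = 4; dotted crotchet = 12; demisemiquaver tied to quaver (demisemiquaver + quaver) = 5; demisemiquaver = 1.
Adding: 4 + 24 + 8 + 1 + 24 + 8 + 4 + 12 + 5 + 1 = 91.
91 ÷ 24 = 3 complete bars with 19 thirty-second notes remaining.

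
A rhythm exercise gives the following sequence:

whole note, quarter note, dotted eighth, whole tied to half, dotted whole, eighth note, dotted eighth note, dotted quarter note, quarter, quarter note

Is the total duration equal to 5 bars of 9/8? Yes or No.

Yes

One bar of 9/8 = 18 sixteenth notes, so 5 bars = 90.
Working in sixteenth notes: whole note = 16; quarter note = 4; dotted eighth = 3; whole tied to half (whole + half) = 24; dotted whole = 24; eighth note = 2; dotted eighth note = 3; dotted quarter note = 6; quarter = 4; quarter note = 4.
Sum: 16 + 4 + 3 + 24 + 24 + 2 + 3 + 6 + 4 + 4 = 90.
90 equals 90, so the answer is Yes.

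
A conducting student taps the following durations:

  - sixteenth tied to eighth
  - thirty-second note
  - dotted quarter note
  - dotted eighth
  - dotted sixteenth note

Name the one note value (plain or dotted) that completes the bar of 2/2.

The bar of 2/2 = 32 thirty-second notes.
Express everything in thirty-second notes: sixteenth tied to eighth (sixteenth + eighth) = 6; thirty-second note = 1; dotted quarter note = 12; dotted eighth = 6; dotted sixteenth note = 3.
Total: 6 + 1 + 12 + 6 + 3 = 28.
Remaining: 32 − 28 = 4 thirty-second notes, which is a eighth note.

eighth note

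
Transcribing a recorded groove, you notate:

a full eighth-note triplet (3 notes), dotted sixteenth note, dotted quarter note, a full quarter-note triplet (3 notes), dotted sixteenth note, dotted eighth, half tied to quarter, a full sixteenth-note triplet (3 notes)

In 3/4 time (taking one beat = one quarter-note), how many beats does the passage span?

9.5

One quarter-note beat = 8 thirty-second notes.
Each duration in thirty-second notes: a full eighth-note triplet (3 notes) (three triplet eighths span one quarter) = 8; dotted sixteenth note = 3; dotted quarter note = 12; a full quarter-note triplet (3 notes) (three triplet quarters span one half) = 16; dotted sixteenth note = 3; dotted eighth = 6; half tied to quarter (half + quarter) = 24; a full sixteenth-note triplet (3 notes) (three triplet sixteenths span one eighth) = 4.
Total: 8 + 3 + 12 + 16 + 3 + 6 + 24 + 4 = 76.
76 ÷ 8 = 9.5 beats.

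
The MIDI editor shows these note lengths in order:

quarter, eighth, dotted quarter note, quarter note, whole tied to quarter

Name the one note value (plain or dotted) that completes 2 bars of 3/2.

2 bars of 3/2 = 24 eighth notes.
Convert each value to eighth notes: quarter = 2; eighth = 1; dotted quarter note = 3; quarter note = 2; whole tied to quarter (whole + quarter) = 10.
Altogether 2 + 1 + 3 + 2 + 10 = 18.
Remaining: 24 − 18 = 6 eighth notes, which is a dotted half note.

dotted half note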